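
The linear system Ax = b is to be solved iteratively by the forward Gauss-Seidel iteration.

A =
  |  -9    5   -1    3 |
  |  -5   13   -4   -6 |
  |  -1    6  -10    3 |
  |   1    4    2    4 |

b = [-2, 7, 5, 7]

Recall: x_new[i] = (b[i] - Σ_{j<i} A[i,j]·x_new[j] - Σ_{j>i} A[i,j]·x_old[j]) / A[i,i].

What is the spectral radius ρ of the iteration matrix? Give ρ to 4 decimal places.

Split A = D + L + U, D = diag(-9, 13, -10, 4).
GS T = -(D+L)⁻¹U: row 0 first, T[0,1] = -(5)/(-9) = +0.5556; later rows by forward substitution.
  T[0,:] = [+0.0000 +0.5556 -0.1111 +0.3333]
  T[1,:] = [+0.0000 +0.2137 +0.2650 +0.5897]
  T[2,:] = [+0.0000 +0.0726 +0.1701 +0.6205]
  T[3,:] = [+0.0000 -0.3889 -0.3222 -0.9833]
|eigenvalues of T|: 0.5138, 0.1580, 0.1580, 0.0000.
ρ = 0.5138; 0.5138 < 1 ⇒ converges.

0.5138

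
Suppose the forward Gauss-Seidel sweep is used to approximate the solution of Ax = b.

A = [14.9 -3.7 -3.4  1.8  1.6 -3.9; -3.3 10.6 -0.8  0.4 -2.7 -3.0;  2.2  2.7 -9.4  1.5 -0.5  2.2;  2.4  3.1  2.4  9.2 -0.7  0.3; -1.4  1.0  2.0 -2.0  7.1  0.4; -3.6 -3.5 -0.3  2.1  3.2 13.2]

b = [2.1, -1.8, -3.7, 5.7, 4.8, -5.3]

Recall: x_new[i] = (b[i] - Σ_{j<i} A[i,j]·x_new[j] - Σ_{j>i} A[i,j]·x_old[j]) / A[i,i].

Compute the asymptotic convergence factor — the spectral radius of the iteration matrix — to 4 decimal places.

A = D + L + U where D = diag(14.9, 10.6, -9.4, 9.2, 7.1, 13.2).
Gauss-Seidel: T = -(D+L)⁻¹U, row 0 first, T[0,4] = -(1.6)/(14.9) = -0.1074; later rows by forward substitution.
  T[0,:] = [+0.0000, +0.2483, +0.2282, -0.1208, -0.1074, +0.2617]
  T[1,:] = [+0.0000, +0.0773, +0.1465, -0.0753, +0.2213, +0.3645]
  T[2,:] = [+0.0000, +0.0803, +0.0955, +0.1097, -0.0148, +0.4000]
  T[3,:] = [+0.0000, -0.1118, -0.1338, +0.0283, +0.0334, -0.3281]
  T[4,:] = [+0.0000, -0.0160, -0.0402, -0.0361, -0.0388, -0.2612]
  T[5,:] = [+0.0000, +0.1117, +0.1343, -0.0462, +0.0331, +0.2926]
|λ(T)| sorted: 0.5468, 0.0920, 0.0416, 0.0409, 0.0409, 0.0000.
ρ(T) = max|λ| = 0.5468; 0.5468 < 1 ⇒ converges.

0.5468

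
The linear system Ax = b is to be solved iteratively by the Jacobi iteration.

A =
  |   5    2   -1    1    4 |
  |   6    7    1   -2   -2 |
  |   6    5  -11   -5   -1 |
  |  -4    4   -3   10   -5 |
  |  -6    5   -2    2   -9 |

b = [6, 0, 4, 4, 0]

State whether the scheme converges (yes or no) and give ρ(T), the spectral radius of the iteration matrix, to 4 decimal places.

no, ρ = 1.1449

A = D + L + U where D = diag(5, 7, -11, 10, -9).
T_J = -D⁻¹(L+U): T[2,4] = -(-1)/(-11) = -0.0909; T[2,2] = 0.
  T[0,:] = [+0.0000 -0.4000 +0.2000 -0.2000 -0.8000]
  T[1,:] = [-0.8571 +0.0000 -0.1429 +0.2857 +0.2857]
  T[2,:] = [+0.5455 +0.4545 +0.0000 -0.4545 -0.0909]
  T[3,:] = [+0.4000 -0.4000 +0.3000 +0.0000 +0.5000]
  T[4,:] = [-0.6667 +0.5556 -0.2222 +0.2222 +0.0000]
eigenvalue magnitudes: 1.1449, 0.6291, 0.6291, 0.2680, 0.2680.
spectral radius ρ = 1.1449; 1.1449 > 1 ⇒ diverges.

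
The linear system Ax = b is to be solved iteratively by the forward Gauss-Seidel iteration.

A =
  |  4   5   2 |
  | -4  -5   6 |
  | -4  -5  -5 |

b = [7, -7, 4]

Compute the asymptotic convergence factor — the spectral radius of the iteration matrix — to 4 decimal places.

1.2000

A = D + L + U where D = diag(4, -5, -5).
Gauss-Seidel: T = -(D+L)⁻¹U, row 0 first, T[0,2] = -(2)/(4) = -0.5000; later rows by forward substitution.
  T[0,:] = [+0.0000 -1.2500 -0.5000]
  T[1,:] = [+0.0000 +1.0000 +1.6000]
  T[2,:] = [+0.0000 +0.0000 -1.2000]
eigenvalue magnitudes: 1.2000, 1.0000, 0.0000.
ρ = 1.2000; 1.2000 > 1 ⇒ diverges.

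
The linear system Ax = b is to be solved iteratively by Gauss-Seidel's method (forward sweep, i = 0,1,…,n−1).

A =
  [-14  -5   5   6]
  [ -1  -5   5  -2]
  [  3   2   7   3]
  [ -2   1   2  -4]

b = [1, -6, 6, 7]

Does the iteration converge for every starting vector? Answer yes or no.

yes

Diagonal D = diag(-14, -5, 7, -4); L, U strict lower/upper.
Gauss-Seidel: T = -(D+L)⁻¹U, row 0 first, T[0,3] = -(6)/(-14) = +0.4286; later rows by forward substitution.
  T[0,:] = [+0.0000 -0.3571 +0.3571 +0.4286]
  T[1,:] = [+0.0000 +0.0714 +0.9286 -0.4857]
  T[2,:] = [+0.0000 +0.1327 -0.4184 -0.4735]
  T[3,:] = [+0.0000 +0.2628 -0.1556 -0.5724]
eigenvalue magnitudes: 0.9031, 0.2911, 0.2911, 0.0000.
ρ = 0.9031; 0.9031 < 1 ⇒ converges.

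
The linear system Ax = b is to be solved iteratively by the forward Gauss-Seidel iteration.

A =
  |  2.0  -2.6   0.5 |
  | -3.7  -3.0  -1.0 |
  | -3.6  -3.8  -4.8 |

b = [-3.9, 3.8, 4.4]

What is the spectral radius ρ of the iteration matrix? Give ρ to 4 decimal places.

1.5993

Diagonal D = diag(2, -3, -4.8); L, U strict lower/upper.
T_GS = -(D+L)⁻¹U: row 0 first, T[0,2] = -(0.5)/(2) = -0.2500; later rows by forward substitution.
  T[0,:] = [+0.0000 +1.3000 -0.2500]
  T[1,:] = [+0.0000 -1.6033 -0.0250]
  T[2,:] = [+0.0000 +0.2943 +0.2073]
eigenvalue magnitudes: 1.5993, 0.2032, 0.0000.
ρ(T) = max|λ| = 1.5993; 1.5993 > 1: divergent.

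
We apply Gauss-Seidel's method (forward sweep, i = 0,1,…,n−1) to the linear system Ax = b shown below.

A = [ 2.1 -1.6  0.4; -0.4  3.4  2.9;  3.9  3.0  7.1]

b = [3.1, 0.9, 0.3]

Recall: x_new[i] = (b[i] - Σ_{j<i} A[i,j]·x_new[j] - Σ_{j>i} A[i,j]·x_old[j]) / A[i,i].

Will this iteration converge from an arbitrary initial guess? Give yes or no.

Split A = D + L + U, D = diag(2.1, 3.4, 7.1).
GS T = -(D+L)⁻¹U: row 0 first, T[0,2] = -(0.4)/(2.1) = -0.1905; later rows by forward substitution.
  T[0,:] = [+0.0000 +0.7619 -0.1905]
  T[1,:] = [+0.0000 +0.0896 -0.8754]
  T[2,:] = [+0.0000 -0.4564 +0.4745]
|eigenvalues of T|: 0.9428, 0.3786, 0.0000.
ρ = 0.9428; 0.9428 < 1, so it converges for any x₀.

yes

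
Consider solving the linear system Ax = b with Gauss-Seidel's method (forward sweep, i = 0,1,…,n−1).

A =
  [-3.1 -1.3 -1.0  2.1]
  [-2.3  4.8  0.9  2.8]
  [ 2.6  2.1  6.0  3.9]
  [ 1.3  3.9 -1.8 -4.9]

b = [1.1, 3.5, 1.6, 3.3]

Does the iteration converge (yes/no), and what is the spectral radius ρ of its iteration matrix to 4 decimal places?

yes, ρ = 0.8388

A = D + L + U where D = diag(-3.1, 4.8, 6, -4.9).
T_GS = -(D+L)⁻¹U: row 0 first, T[0,1] = -(-1.3)/(-3.1) = -0.4194; later rows by forward substitution.
  T[0,:] = [+0.0000 -0.4194 -0.3226 +0.6774]
  T[1,:] = [+0.0000 -0.2009 -0.3421 -0.2587]
  T[2,:] = [+0.0000 +0.2520 +0.2595 -0.8530]
  T[3,:] = [+0.0000 -0.3638 -0.4532 +0.2871]
|roots of det(T-λI)|: 0.8388, 0.5240, 0.0309, 0.0000.
spectral radius ρ = 0.8388; 0.8388 < 1: convergent.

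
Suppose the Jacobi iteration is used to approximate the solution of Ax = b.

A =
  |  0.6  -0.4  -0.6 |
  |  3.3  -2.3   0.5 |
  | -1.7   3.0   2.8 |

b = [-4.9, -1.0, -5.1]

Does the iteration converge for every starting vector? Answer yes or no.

no

Split A = D + L + U, D = diag(0.6, -2.3, 2.8).
T_J = -D⁻¹(L+U): T[0,2] = -(-0.6)/(0.6) = +1.0000; T[0,0] = 0.
  T[0,:] = [+0.0000, +0.6667, +1.0000]
  T[1,:] = [+1.4348, +0.0000, +0.2174]
  T[2,:] = [+0.6071, -1.0714, +0.0000]
moduli |λ_i(T)| = 1.5129, 0.9788, 0.9788.
ρ(T) = max|λ| = 1.5129; 1.5129 > 1 ⇒ diverges.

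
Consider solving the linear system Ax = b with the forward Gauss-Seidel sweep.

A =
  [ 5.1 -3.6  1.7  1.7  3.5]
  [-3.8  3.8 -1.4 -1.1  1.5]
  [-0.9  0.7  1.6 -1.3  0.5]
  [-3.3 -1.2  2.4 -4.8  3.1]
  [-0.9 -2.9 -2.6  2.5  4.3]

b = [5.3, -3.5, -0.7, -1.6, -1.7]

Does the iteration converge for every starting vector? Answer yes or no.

Split A = D + L + U, D = diag(5.1, 3.8, 1.6, -4.8, 4.3).
Gauss-Seidel: T = -(D+L)⁻¹U, row 0 first, T[0,3] = -(1.7)/(5.1) = -0.3333; later rows by forward substitution.
  T[0,:] = [+0.0000  +0.7059  -0.3333  -0.3333  -0.6863]
  T[1,:] = [+0.0000  +0.7059  +0.0351  -0.0439  -1.0810]
  T[2,:] = [+0.0000  +0.0882  -0.2029  +0.6442  -0.2256]
  T[3,:] = [+0.0000  -0.6176  +0.1190  +0.5622  +1.2751]
  T[4,:] = [+0.0000  +1.0363  -0.2379  -0.0367  -1.7504]
eigenvalue magnitudes: 1.3092, 0.5151, 0.2058, 0.2058, 0.0000.
ρ(T) = max|λ| = 1.3092; 1.3092 > 1 ⇒ diverges.

no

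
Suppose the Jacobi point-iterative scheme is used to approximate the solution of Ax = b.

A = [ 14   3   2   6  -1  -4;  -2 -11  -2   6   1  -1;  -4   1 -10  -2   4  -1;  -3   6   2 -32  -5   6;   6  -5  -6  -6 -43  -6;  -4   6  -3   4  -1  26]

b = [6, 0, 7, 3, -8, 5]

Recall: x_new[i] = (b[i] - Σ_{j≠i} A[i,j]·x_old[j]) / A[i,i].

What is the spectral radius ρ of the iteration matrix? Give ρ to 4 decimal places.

Diagonal D = diag(14, -11, -10, -32, -43, 26); L, U strict lower/upper.
Jacobi: T = -D⁻¹(L+U), T[2,0] = -(-4)/(-10) = -0.4000; T[2,2] = 0.
  T[0,:] = [+0.0000, -0.2143, -0.1429, -0.4286, +0.0714, +0.2857]
  T[1,:] = [-0.1818, +0.0000, -0.1818, +0.5455, +0.0909, -0.0909]
  T[2,:] = [-0.4000, +0.1000, +0.0000, -0.2000, +0.4000, -0.1000]
  T[3,:] = [-0.0938, +0.1875, +0.0625, +0.0000, -0.1562, +0.1875]
  T[4,:] = [+0.1395, -0.1163, -0.1395, -0.1395, +0.0000, -0.1395]
  T[5,:] = [+0.1538, -0.2308, +0.1154, -0.1538, +0.0385, +0.0000]
|roots of det(T-λI)|: 0.5374, 0.3803, 0.3803, 0.3335, 0.3335, 0.0472.
ρ = 0.5374; 0.5374 < 1: convergent.

0.5374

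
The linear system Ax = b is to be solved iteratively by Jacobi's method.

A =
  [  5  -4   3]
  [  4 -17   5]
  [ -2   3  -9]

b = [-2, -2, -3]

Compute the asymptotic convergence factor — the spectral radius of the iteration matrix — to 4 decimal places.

0.7438

Let D = diag(5, -17, -9); L, U the strict triangles.
Jacobi: T = -D⁻¹(L+U), T[2,1] = -(3)/(-9) = +0.3333; T[2,2] = 0.
  T[0,:] = [+0.0000  +0.8000  -0.6000]
  T[1,:] = [+0.2353  +0.0000  +0.2941]
  T[2,:] = [-0.2222  +0.3333  +0.0000]
|λ(T)| sorted: 0.7438, 0.4406, 0.3032.
ρ = 0.7438; 0.7438 < 1: convergent.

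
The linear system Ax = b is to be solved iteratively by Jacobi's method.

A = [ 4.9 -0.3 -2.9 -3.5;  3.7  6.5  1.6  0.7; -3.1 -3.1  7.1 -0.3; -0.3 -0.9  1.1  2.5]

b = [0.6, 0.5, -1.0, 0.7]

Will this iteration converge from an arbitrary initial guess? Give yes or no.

yes

Diagonal D = diag(4.9, 6.5, 7.1, 2.5); L, U strict lower/upper.
T_J = -D⁻¹(L+U): T[3,1] = -(-0.9)/(2.5) = +0.3600; T[3,3] = 0.
  T[0,:] = [+0.0000, +0.0612, +0.5918, +0.7143]
  T[1,:] = [-0.5692, +0.0000, -0.2462, -0.1077]
  T[2,:] = [+0.4366, +0.4366, +0.0000, +0.0423]
  T[3,:] = [+0.1200, +0.3600, -0.4400, +0.0000]
|eigenvalues of T|: 0.8497, 0.6857, 0.6857, 0.1547.
ρ(T) = max|λ| = 0.8497; 0.8497 < 1: convergent.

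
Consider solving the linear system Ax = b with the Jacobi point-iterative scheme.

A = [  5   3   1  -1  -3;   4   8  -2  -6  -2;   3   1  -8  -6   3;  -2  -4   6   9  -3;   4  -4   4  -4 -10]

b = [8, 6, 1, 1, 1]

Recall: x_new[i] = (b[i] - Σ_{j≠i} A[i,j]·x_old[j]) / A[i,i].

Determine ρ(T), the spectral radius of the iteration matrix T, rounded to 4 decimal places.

Let D = diag(5, 8, -8, 9, -10); L, U the strict triangles.
T_J = -D⁻¹(L+U): T[0,2] = -(1)/(5) = -0.2000; T[0,0] = 0.
  T[0,:] = [+0.0000, -0.6000, -0.2000, +0.2000, +0.6000]
  T[1,:] = [-0.5000, +0.0000, +0.2500, +0.7500, +0.2500]
  T[2,:] = [+0.3750, +0.1250, +0.0000, -0.7500, +0.3750]
  T[3,:] = [+0.2222, +0.4444, -0.6667, +0.0000, +0.3333]
  T[4,:] = [+0.4000, -0.4000, +0.4000, -0.4000, +0.0000]
moduli |λ_i(T)| = 1.1884, 0.7417, 0.5060, 0.5060, 0.4947.
ρ(T) = max|λ| = 1.1884; 1.1884 > 1 ⇒ diverges.

1.1884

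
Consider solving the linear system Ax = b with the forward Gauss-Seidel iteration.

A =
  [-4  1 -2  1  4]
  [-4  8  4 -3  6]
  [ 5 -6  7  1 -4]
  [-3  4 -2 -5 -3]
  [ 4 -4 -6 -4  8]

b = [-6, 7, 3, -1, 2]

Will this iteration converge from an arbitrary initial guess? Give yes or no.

Write A = D+L+U with D = diag(-4, 8, 7, -5, 8).
T_GS = -(D+L)⁻¹U: row 0 first, T[0,1] = -(1)/(-4) = +0.2500; later rows by forward substitution.
  T[0,:] = [+0.0000, +0.2500, -0.5000, +0.2500, +1.0000]
  T[1,:] = [+0.0000, +0.1250, -0.7500, +0.5000, -0.2500]
  T[2,:] = [+0.0000, -0.0714, -0.2857, +0.1071, -0.3571]
  T[3,:] = [+0.0000, -0.0214, -0.1857, +0.2071, -1.2571]
  T[4,:] = [+0.0000, -0.1268, -0.4321, +0.3089, -1.5214]
moduli |λ_i(T)| = 1.3762, 0.3451, 0.2858, 0.0395, 0.0000.
ρ = 1.3762; 1.3762 > 1, so it fails to converge.

no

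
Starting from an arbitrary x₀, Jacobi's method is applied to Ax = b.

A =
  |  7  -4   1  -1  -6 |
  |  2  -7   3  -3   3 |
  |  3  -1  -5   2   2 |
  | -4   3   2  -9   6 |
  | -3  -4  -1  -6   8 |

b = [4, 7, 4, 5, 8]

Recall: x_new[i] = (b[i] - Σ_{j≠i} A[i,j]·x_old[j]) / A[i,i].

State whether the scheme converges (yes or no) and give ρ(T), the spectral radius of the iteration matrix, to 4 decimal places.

A = D + L + U where D = diag(7, -7, -5, -9, 8).
T_J = -D⁻¹(L+U): T[2,1] = -(-1)/(-5) = -0.2000; T[2,2] = 0.
  T[0,:] = [+0.0000  +0.5714  -0.1429  +0.1429  +0.8571]
  T[1,:] = [+0.2857  +0.0000  +0.4286  -0.4286  +0.4286]
  T[2,:] = [+0.6000  -0.2000  +0.0000  +0.4000  +0.4000]
  T[3,:] = [-0.4444  +0.3333  +0.2222  +0.0000  +0.6667]
  T[4,:] = [+0.3750  +0.5000  +0.1250  +0.7500  +0.0000]
|roots of det(T-λI)|: 1.2260, 0.9691, 0.7007, 0.7007, 0.3336.
ρ(T) = max|λ| = 1.2260; 1.2260 > 1 ⇒ diverges.

no, ρ = 1.2260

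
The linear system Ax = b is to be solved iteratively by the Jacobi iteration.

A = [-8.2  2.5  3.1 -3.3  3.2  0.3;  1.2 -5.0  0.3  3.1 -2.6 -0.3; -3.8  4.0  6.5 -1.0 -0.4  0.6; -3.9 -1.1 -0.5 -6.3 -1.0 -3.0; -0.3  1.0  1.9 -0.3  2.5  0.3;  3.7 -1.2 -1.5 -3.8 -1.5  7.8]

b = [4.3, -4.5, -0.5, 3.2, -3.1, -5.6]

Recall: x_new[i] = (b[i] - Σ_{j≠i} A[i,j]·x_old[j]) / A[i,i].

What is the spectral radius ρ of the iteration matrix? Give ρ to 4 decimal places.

1.1495

Diagonal D = diag(-8.2, -5, 6.5, -6.3, 2.5, 7.8); L, U strict lower/upper.
T_J = -D⁻¹(L+U): T[2,3] = -(-1)/(6.5) = +0.1538; T[2,2] = 0.
  T[0,:] = [+0.0000, +0.3049, +0.3780, -0.4024, +0.3902, +0.0366]
  T[1,:] = [+0.2400, +0.0000, +0.0600, +0.6200, -0.5200, -0.0600]
  T[2,:] = [+0.5846, -0.6154, +0.0000, +0.1538, +0.0615, -0.0923]
  T[3,:] = [-0.6190, -0.1746, -0.0794, +0.0000, -0.1587, -0.4762]
  T[4,:] = [+0.1200, -0.4000, -0.7600, +0.1200, +0.0000, -0.1200]
  T[5,:] = [-0.4744, +0.1538, +0.1923, +0.4872, +0.1923, +0.0000]
moduli |λ_i(T)| = 1.1495, 0.6430, 0.6430, 0.6300, 0.6300, 0.2429.
ρ(T) = max|λ| = 1.1495; 1.1495 > 1: divergent.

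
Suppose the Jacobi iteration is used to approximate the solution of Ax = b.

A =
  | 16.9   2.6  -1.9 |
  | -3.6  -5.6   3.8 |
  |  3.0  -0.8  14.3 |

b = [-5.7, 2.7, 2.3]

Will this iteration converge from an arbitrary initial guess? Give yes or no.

Diagonal D = diag(16.9, -5.6, 14.3); L, U strict lower/upper.
T_J = -D⁻¹(L+U): T[1,2] = -(3.8)/(-5.6) = +0.6786; T[1,1] = 0.
  T[0,:] = [+0.0000 -0.1538 +0.1124]
  T[1,:] = [-0.6429 +0.0000 +0.6786]
  T[2,:] = [-0.2098 +0.0559 +0.0000]
|roots of det(T-λI)|: 0.3977, 0.2119, 0.2119.
spectral radius ρ = 0.3977; 0.3977 < 1, so it converges for any x₀.

yes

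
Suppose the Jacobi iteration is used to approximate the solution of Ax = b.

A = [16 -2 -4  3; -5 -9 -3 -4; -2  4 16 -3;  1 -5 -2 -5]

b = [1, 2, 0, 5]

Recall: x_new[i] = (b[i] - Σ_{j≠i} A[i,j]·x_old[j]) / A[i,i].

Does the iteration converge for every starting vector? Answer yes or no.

Split A = D + L + U, D = diag(16, -9, 16, -5).
Jacobi: T = -D⁻¹(L+U), T[1,3] = -(-4)/(-9) = -0.4444; T[1,1] = 0.
  T[0,:] = [+0.0000  +0.1250  +0.2500  -0.1875]
  T[1,:] = [-0.5556  +0.0000  -0.3333  -0.4444]
  T[2,:] = [+0.1250  -0.2500  +0.0000  +0.1875]
  T[3,:] = [+0.2000  -1.0000  -0.4000  +0.0000]
moduli |λ_i(T)| = 0.6980, 0.5915, 0.2170, 0.2170.
ρ(T) = max|λ| = 0.6980; 0.6980 < 1 ⇒ converges.

yes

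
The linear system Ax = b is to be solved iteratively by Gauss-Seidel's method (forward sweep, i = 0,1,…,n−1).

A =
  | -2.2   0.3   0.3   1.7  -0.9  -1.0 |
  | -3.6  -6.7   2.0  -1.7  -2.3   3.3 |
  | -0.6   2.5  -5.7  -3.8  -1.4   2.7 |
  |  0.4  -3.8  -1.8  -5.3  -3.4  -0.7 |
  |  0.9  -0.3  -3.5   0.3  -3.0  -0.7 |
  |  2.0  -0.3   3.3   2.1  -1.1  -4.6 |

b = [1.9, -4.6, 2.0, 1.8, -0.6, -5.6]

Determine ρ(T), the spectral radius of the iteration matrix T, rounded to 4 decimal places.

1.5387

A = D + L + U where D = diag(-2.2, -6.7, -5.7, -5.3, -3, -4.6).
Gauss-Seidel: T = -(D+L)⁻¹U, row 0 first, T[0,1] = -(0.3)/(-2.2) = +0.1364; later rows by forward substitution.
  T[0,:] = [+0.0000 +0.1364 +0.1364 +0.7727 -0.4091 -0.4545]
  T[1,:] = [+0.0000 -0.0733 +0.2252 -0.6689 -0.1235 +0.7368]
  T[2,:] = [+0.0000 -0.0465 +0.0844 -1.0414 -0.2567 +0.8447]
  T[3,:] = [+0.0000 +0.0786 -0.1799 +0.8916 -0.4967 -0.9815]
  T[4,:] = [+0.0000 +0.1103 -0.0981 +1.6028 +0.1394 -1.5270]
  T[5,:] = [+0.0000 +0.0402 +0.0465 -0.3437 -0.6141 +0.2774]
moduli |λ_i(T)| = 1.5387, 0.2986, 0.2986, 0.1224, 0.1052, 0.0000.
spectral radius ρ = 1.5387; 1.5387 > 1 ⇒ diverges.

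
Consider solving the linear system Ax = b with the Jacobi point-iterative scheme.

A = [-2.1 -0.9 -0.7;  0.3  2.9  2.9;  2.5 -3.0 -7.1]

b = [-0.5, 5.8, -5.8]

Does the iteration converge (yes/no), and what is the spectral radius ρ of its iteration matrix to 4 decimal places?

Split A = D + L + U, D = diag(-2.1, 2.9, -7.1).
Jacobi: T = -D⁻¹(L+U), T[1,2] = -(2.9)/(2.9) = -1.0000; T[1,1] = 0.
  T[0,:] = [+0.0000 -0.4286 -0.3333]
  T[1,:] = [-0.1034 +0.0000 -1.0000]
  T[2,:] = [+0.3521 -0.4225 +0.0000]
|λ(T)| sorted: 0.7320, 0.4316, 0.4316.
ρ = 0.7320; 0.7320 < 1 ⇒ converges.

yes, ρ = 0.7320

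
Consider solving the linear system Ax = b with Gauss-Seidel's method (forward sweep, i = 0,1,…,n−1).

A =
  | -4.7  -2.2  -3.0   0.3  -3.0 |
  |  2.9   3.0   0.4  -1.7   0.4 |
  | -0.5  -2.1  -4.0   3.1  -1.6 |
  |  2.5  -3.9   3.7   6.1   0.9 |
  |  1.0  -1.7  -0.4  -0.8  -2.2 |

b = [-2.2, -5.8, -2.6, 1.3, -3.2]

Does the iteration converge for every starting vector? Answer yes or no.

no

Write A = D+L+U with D = diag(-4.7, 3, -4, 6.1, -2.2).
Gauss-Seidel: T = -(D+L)⁻¹U, row 0 first, T[0,2] = -(-3)/(-4.7) = -0.6383; later rows by forward substitution.
  T[0,:] = [+0.0000  -0.4681  -0.6383  +0.0638  -0.6383]
  T[1,:] = [+0.0000  +0.4525  +0.4837  +0.5050  +0.4837]
  T[2,:] = [+0.0000  -0.1790  -0.1741  +0.5019  -0.5741]
  T[3,:] = [+0.0000  +0.5897  +0.6765  -0.0078  +0.7716]
  T[4,:] = [+0.0000  -0.7443  -0.8782  -0.4496  -0.8401]
|roots of det(T-λI)|: 1.1333, 0.5850, 0.0813, 0.0602, 0.0000.
ρ(T) = max|λ| = 1.1333; 1.1333 > 1, so it fails to converge.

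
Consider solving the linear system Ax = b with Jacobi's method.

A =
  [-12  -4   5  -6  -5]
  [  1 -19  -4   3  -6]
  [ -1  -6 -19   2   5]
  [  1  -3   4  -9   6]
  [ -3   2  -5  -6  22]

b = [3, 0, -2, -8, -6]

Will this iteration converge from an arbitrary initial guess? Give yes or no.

yes

Diagonal D = diag(-12, -19, -19, -9, 22); L, U strict lower/upper.
Jacobi: T = -D⁻¹(L+U), T[4,2] = -(-5)/(22) = +0.2273; T[4,4] = 0.
  T[0,:] = [+0.0000  -0.3333  +0.4167  -0.5000  -0.4167]
  T[1,:] = [+0.0526  +0.0000  -0.2105  +0.1579  -0.3158]
  T[2,:] = [-0.0526  -0.3158  +0.0000  +0.1053  +0.2632]
  T[3,:] = [+0.1111  -0.3333  +0.4444  +0.0000  +0.6667]
  T[4,:] = [+0.1364  -0.0909  +0.2273  +0.2727  +0.0000]
|roots of det(T-λI)|: 0.6328, 0.3407, 0.3407, 0.3263, 0.2885.
spectral radius ρ = 0.6328; 0.6328 < 1: convergent.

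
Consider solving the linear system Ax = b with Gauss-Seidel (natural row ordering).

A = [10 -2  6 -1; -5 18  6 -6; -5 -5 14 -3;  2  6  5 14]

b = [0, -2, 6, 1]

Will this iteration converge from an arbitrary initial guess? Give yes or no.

Split A = D + L + U, D = diag(10, 18, 14, 14).
Gauss-Seidel: T = -(D+L)⁻¹U, row 0 first, T[0,1] = -(-2)/(10) = +0.2000; later rows by forward substitution.
  T[0,:] = [+0.0000, +0.2000, -0.6000, +0.1000]
  T[1,:] = [+0.0000, +0.0556, -0.5000, +0.3611]
  T[2,:] = [+0.0000, +0.0913, -0.3929, +0.3790]
  T[3,:] = [+0.0000, -0.0850, +0.4403, -0.3044]
|λ(T)| sorted: 0.6518, 0.0612, 0.0511, 0.0000.
ρ = 0.6518; 0.6518 < 1, so it converges for any x₀.

yes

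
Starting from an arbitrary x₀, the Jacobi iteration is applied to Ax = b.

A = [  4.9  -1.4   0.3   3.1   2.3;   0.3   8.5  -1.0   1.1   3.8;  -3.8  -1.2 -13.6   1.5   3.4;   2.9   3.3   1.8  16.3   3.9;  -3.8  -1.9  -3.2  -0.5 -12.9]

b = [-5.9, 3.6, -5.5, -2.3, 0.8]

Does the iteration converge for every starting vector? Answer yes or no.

Write A = D+L+U with D = diag(4.9, 8.5, -13.6, 16.3, -12.9).
Jacobi T = -D⁻¹(L+U): T[2,0] = -(-3.8)/(-13.6) = -0.2794; T[2,2] = 0.
  T[0,:] = [+0.0000 +0.2857 -0.0612 -0.6327 -0.4694]
  T[1,:] = [-0.0353 +0.0000 +0.1176 -0.1294 -0.4471]
  T[2,:] = [-0.2794 -0.0882 +0.0000 +0.1103 +0.2500]
  T[3,:] = [-0.1779 -0.2025 -0.1104 +0.0000 -0.2393]
  T[4,:] = [-0.2946 -0.1473 -0.2481 -0.0388 +0.0000]
|λ(T)| sorted: 0.6399, 0.3845, 0.3845, 0.0963, 0.0963.
spectral radius ρ = 0.6399; 0.6399 < 1: convergent.

yes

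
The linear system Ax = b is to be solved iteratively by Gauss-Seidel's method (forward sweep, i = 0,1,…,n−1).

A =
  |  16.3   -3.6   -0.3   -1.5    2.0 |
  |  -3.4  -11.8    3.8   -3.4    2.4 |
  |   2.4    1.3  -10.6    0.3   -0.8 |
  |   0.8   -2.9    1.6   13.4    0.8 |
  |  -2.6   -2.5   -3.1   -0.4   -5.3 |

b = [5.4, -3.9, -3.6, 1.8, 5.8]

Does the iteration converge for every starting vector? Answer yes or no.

Split A = D + L + U, D = diag(16.3, -11.8, -10.6, 13.4, -5.3).
GS T = -(D+L)⁻¹U: row 0 first, T[0,4] = -(2)/(16.3) = -0.1227; later rows by forward substitution.
  T[0,:] = [+0.0000, +0.2209, +0.0184, +0.0920, -0.1227]
  T[1,:] = [+0.0000, -0.0636, +0.3167, -0.3147, +0.2387]
  T[2,:] = [+0.0000, +0.0422, +0.0430, +0.0105, -0.0740]
  T[3,:] = [+0.0000, -0.0320, +0.0623, -0.0748, +0.0081]
  T[4,:] = [+0.0000, -0.1006, -0.1883, +0.1028, -0.0098]
moduli |λ_i(T)| = 0.1772, 0.1166, 0.0534, 0.0534, 0.0000.
ρ = 0.1772; 0.1772 < 1, so it converges for any x₀.

yes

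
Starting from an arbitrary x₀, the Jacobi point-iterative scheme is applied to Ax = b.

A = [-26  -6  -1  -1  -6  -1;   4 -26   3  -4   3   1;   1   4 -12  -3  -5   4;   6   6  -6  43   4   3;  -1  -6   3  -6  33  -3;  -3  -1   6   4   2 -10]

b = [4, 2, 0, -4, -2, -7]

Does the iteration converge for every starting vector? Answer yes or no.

Split A = D + L + U, D = diag(-26, -26, -12, 43, 33, -10).
T_J = -D⁻¹(L+U): T[5,0] = -(-3)/(-10) = -0.3000; T[5,5] = 0.
  T[0,:] = [+0.0000, -0.2308, -0.0385, -0.0385, -0.2308, -0.0385]
  T[1,:] = [+0.1538, +0.0000, +0.1154, -0.1538, +0.1154, +0.0385]
  T[2,:] = [+0.0833, +0.3333, +0.0000, -0.2500, -0.4167, +0.3333]
  T[3,:] = [-0.1395, -0.1395, +0.1395, +0.0000, -0.0930, -0.0698]
  T[4,:] = [+0.0303, +0.1818, -0.0909, +0.1818, +0.0000, +0.0909]
  T[5,:] = [-0.3000, -0.1000, +0.6000, +0.4000, +0.2000, +0.0000]
moduli |λ_i(T)| = 0.5801, 0.4813, 0.2288, 0.2288, 0.1019, 0.1019.
spectral radius ρ = 0.5801; 0.5801 < 1 ⇒ converges.

yes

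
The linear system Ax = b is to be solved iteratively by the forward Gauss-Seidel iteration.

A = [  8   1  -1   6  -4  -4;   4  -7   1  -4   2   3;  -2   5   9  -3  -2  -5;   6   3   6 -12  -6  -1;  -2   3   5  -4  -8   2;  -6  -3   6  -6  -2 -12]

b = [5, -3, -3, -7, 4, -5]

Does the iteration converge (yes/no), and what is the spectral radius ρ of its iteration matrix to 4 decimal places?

no, ρ = 1.2967

Let D = diag(8, -7, 9, -12, -8, -12); L, U the strict triangles.
GS T = -(D+L)⁻¹U: row 0 first, T[0,5] = -(-4)/(8) = +0.5000; later rows by forward substitution.
  T[0,:] = [+0.0000  -0.1250  +0.1250  -0.7500  +0.5000  +0.5000]
  T[1,:] = [+0.0000  -0.0714  +0.2143  -1.0000  +0.5714  +0.7143]
  T[2,:] = [+0.0000  +0.0119  -0.0913  +0.7222  +0.0159  +0.2698]
  T[3,:] = [+0.0000  -0.0744  +0.0704  -0.2639  -0.0992  +0.4802]
  T[4,:] = [+0.0000  +0.0491  -0.0432  +0.3958  +0.1488  +0.3214]
  T[5,:] = [+0.0000  +0.1153  -0.1897  +1.0521  -0.3601  -0.5873]
|λ(T)| sorted: 1.2967, 0.4067, 0.4067, 0.0417, 0.0417, 0.0000.
ρ = 1.2967; 1.2967 > 1 ⇒ diverges.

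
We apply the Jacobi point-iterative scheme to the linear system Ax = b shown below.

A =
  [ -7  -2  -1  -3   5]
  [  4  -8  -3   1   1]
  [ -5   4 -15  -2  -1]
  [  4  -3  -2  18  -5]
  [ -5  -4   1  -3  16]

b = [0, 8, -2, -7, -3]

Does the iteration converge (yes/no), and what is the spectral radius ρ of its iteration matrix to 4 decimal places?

yes, ρ = 0.5863

Let D = diag(-7, -8, -15, 18, 16); L, U the strict triangles.
T_J = -D⁻¹(L+U): T[3,4] = -(-5)/(18) = +0.2778; T[3,3] = 0.
  T[0,:] = [+0.0000 -0.2857 -0.1429 -0.4286 +0.7143]
  T[1,:] = [+0.5000 +0.0000 -0.3750 +0.1250 +0.1250]
  T[2,:] = [-0.3333 +0.2667 +0.0000 -0.1333 -0.0667]
  T[3,:] = [-0.2222 +0.1667 +0.1111 +0.0000 +0.2778]
  T[4,:] = [+0.3125 +0.2500 -0.0625 +0.1875 +0.0000]
|eigenvalues of T|: 0.5863, 0.4713, 0.3304, 0.3304, 0.2566.
ρ = 0.5863; 0.5863 < 1: convergent.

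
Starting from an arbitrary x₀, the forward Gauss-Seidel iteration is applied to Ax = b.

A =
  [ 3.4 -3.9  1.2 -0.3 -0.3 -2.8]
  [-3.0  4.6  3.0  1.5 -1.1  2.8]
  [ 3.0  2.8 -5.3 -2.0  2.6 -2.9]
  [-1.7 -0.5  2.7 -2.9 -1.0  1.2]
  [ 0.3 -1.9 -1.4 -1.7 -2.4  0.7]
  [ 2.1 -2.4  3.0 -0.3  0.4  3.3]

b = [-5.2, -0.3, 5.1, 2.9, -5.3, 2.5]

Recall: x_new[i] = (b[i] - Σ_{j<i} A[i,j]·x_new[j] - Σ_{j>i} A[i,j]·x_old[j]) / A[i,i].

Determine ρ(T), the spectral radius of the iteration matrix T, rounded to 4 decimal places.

Write A = D+L+U with D = diag(3.4, 4.6, -5.3, -2.9, -2.4, 3.3).
T_GS = -(D+L)⁻¹U: row 0 first, T[0,2] = -(1.2)/(3.4) = -0.3529; later rows by forward substitution.
  T[0,:] = [+0.0000 +1.1471 -0.3529 +0.0882 +0.0882 +0.8235]
  T[1,:] = [+0.0000 +0.7481 -0.8824 -0.2685 +0.2967 -0.0716]
  T[2,:] = [+0.0000 +1.0445 -0.6659 -0.4693 +0.6972 -0.1189]
  T[3,:] = [+0.0000 +0.1711 -0.2610 -0.4423 +0.2015 -0.1673]
  T[4,:] = [+0.0000 -1.1793 +1.2277 +0.8107 -0.7733 +0.6391]
  T[5,:] = [+0.0000 -0.9769 +0.0157 +0.0367 -0.3622 -0.5608]
|roots of det(T-λI)|: 1.3126, 0.5175, 0.5175, 0.2371, 0.2167, 0.0000.
spectral radius ρ = 1.3126; 1.3126 > 1, so it fails to converge.

1.3126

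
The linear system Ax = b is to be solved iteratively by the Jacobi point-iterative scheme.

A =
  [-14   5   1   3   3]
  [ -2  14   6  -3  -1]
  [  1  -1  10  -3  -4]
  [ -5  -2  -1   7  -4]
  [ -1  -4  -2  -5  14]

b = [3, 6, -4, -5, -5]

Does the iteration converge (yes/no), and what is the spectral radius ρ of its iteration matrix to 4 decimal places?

yes, ρ = 0.8242

Write A = D+L+U with D = diag(-14, 14, 10, 7, 14).
Jacobi T = -D⁻¹(L+U): T[3,0] = -(-5)/(7) = +0.7143; T[3,3] = 0.
  T[0,:] = [+0.0000  +0.3571  +0.0714  +0.2143  +0.2143]
  T[1,:] = [+0.1429  +0.0000  -0.4286  +0.2143  +0.0714]
  T[2,:] = [-0.1000  +0.1000  +0.0000  +0.3000  +0.4000]
  T[3,:] = [+0.7143  +0.2857  +0.1429  +0.0000  +0.5714]
  T[4,:] = [+0.0714  +0.2857  +0.1429  +0.3571  +0.0000]
moduli |λ_i(T)| = 0.8242, 0.4138, 0.4138, 0.3881, 0.2956.
ρ = 0.8242; 0.8242 < 1, so it converges for any x₀.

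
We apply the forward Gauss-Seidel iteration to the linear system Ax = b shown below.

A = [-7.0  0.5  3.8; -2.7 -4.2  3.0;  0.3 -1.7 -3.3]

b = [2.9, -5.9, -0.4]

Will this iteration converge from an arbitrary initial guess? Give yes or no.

Split A = D + L + U, D = diag(-7, -4.2, -3.3).
T_GS = -(D+L)⁻¹U: row 0 first, T[0,1] = -(0.5)/(-7) = +0.0714; later rows by forward substitution.
  T[0,:] = [+0.0000  +0.0714  +0.5429]
  T[1,:] = [+0.0000  -0.0459  +0.3653]
  T[2,:] = [+0.0000  +0.0301  -0.1388]
|λ(T)| sorted: 0.2071, 0.0224, 0.0000.
spectral radius ρ = 0.2071; 0.2071 < 1: convergent.

yes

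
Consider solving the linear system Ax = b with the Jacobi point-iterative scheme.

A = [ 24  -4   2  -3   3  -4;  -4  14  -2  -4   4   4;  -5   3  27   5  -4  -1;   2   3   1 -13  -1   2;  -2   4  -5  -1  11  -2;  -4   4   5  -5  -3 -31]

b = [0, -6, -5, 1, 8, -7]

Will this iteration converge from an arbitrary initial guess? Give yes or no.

A = D + L + U where D = diag(24, 14, 27, -13, 11, -31).
Jacobi T = -D⁻¹(L+U): T[0,1] = -(-4)/(24) = +0.1667; T[0,0] = 0.
  T[0,:] = [+0.0000  +0.1667  -0.0833  +0.1250  -0.1250  +0.1667]
  T[1,:] = [+0.2857  +0.0000  +0.1429  +0.2857  -0.2857  -0.2857]
  T[2,:] = [+0.1852  -0.1111  +0.0000  -0.1852  +0.1481  +0.0370]
  T[3,:] = [+0.1538  +0.2308  +0.0769  +0.0000  -0.0769  +0.1538]
  T[4,:] = [+0.1818  -0.3636  +0.4545  +0.0909  +0.0000  +0.1818]
  T[5,:] = [-0.1290  +0.1290  +0.1613  -0.1613  -0.0968  +0.0000]
moduli |λ_i(T)| = 0.5409, 0.4349, 0.3025, 0.3025, 0.1909, 0.1909.
ρ(T) = max|λ| = 0.5409; 0.5409 < 1: convergent.

yes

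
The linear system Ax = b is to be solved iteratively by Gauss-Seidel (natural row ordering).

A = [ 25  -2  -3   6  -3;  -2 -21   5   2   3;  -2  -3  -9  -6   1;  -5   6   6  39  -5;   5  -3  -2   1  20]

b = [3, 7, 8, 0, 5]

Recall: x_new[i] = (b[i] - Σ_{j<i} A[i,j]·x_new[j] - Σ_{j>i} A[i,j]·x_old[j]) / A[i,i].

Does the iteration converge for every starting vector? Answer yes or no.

Split A = D + L + U, D = diag(25, -21, -9, 39, 20).
GS T = -(D+L)⁻¹U: row 0 first, T[0,3] = -(6)/(25) = -0.2400; later rows by forward substitution.
  T[0,:] = [+0.0000, +0.0800, +0.1200, -0.2400, +0.1200]
  T[1,:] = [+0.0000, -0.0076, +0.2267, +0.1181, +0.1314]
  T[2,:] = [+0.0000, -0.0152, -0.1022, -0.6527, +0.0406]
  T[3,:] = [+0.0000, +0.0138, -0.0038, +0.0515, +0.1171]
  T[4,:] = [+0.0000, -0.0234, -0.0060, +0.0099, -0.0121]
eigenvalue magnitudes: 0.1895, 0.1384, 0.1384, 0.1122, 0.0000.
spectral radius ρ = 0.1895; 0.1895 < 1 ⇒ converges.

yes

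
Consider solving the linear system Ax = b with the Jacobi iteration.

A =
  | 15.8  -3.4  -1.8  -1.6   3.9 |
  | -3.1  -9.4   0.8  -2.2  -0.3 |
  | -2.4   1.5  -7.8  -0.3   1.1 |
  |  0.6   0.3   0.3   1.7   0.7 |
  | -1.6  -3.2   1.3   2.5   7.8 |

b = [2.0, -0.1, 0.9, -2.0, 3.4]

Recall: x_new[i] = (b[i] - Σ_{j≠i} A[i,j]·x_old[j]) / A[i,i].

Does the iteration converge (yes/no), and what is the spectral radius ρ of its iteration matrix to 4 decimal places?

yes, ρ = 0.5112

Write A = D+L+U with D = diag(15.8, -9.4, -7.8, 1.7, 7.8).
Jacobi T = -D⁻¹(L+U): T[0,3] = -(-1.6)/(15.8) = +0.1013; T[0,0] = 0.
  T[0,:] = [+0.0000  +0.2152  +0.1139  +0.1013  -0.2468]
  T[1,:] = [-0.3298  +0.0000  +0.0851  -0.2340  -0.0319]
  T[2,:] = [-0.3077  +0.1923  +0.0000  -0.0385  +0.1410]
  T[3,:] = [-0.3529  -0.1765  -0.1765  +0.0000  -0.4118]
  T[4,:] = [+0.2051  +0.4103  -0.1667  -0.3205  +0.0000]
moduli |λ_i(T)| = 0.5112, 0.4158, 0.4158, 0.3520, 0.3520.
ρ(T) = max|λ| = 0.5112; 0.5112 < 1, so it converges for any x₀.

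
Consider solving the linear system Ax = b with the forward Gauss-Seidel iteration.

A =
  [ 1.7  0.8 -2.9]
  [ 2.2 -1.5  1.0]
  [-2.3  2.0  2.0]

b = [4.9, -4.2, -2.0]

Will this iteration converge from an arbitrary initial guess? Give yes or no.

Diagonal D = diag(1.7, -1.5, 2); L, U strict lower/upper.
T_GS = -(D+L)⁻¹U: row 0 first, T[0,2] = -(-2.9)/(1.7) = +1.7059; later rows by forward substitution.
  T[0,:] = [+0.0000 -0.4706 +1.7059]
  T[1,:] = [+0.0000 -0.6902 +3.1686]
  T[2,:] = [+0.0000 +0.1490 -1.2069]
|λ(T)| sorted: 1.6826, 0.2144, 0.0000.
ρ(T) = max|λ| = 1.6826; 1.6826 > 1 ⇒ diverges.

no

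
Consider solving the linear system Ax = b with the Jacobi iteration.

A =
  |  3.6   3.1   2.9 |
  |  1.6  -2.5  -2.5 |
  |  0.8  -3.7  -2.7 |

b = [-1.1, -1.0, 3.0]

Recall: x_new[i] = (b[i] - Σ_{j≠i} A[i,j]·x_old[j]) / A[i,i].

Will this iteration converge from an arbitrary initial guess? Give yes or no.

no

Split A = D + L + U, D = diag(3.6, -2.5, -2.7).
Jacobi T = -D⁻¹(L+U): T[2,0] = -(0.8)/(-2.7) = +0.2963; T[2,2] = 0.
  T[0,:] = [+0.0000  -0.8611  -0.8056]
  T[1,:] = [+0.6400  +0.0000  -1.0000]
  T[2,:] = [+0.2963  -1.3704  +0.0000]
moduli |λ_i(T)| = 1.1810, 0.9024, 0.9024.
ρ(T) = max|λ| = 1.1810; 1.1810 > 1: divergent.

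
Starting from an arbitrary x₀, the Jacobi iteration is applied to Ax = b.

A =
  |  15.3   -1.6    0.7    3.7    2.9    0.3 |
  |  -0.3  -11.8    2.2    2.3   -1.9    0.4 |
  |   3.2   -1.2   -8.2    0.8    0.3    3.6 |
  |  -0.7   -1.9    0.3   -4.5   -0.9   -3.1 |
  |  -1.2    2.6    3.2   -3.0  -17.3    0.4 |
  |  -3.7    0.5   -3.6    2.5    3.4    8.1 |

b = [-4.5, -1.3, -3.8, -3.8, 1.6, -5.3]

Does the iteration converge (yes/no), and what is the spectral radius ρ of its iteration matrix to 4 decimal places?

yes, ρ = 0.7859

Write A = D+L+U with D = diag(15.3, -11.8, -8.2, -4.5, -17.3, 8.1).
Jacobi T = -D⁻¹(L+U): T[4,3] = -(-3)/(-17.3) = -0.1734; T[4,4] = 0.
  T[0,:] = [+0.0000, +0.1046, -0.0458, -0.2418, -0.1895, -0.0196]
  T[1,:] = [-0.0254, +0.0000, +0.1864, +0.1949, -0.1610, +0.0339]
  T[2,:] = [+0.3902, -0.1463, +0.0000, +0.0976, +0.0366, +0.4390]
  T[3,:] = [-0.1556, -0.4222, +0.0667, +0.0000, -0.2000, -0.6889]
  T[4,:] = [-0.0694, +0.1503, +0.1850, -0.1734, +0.0000, +0.0231]
  T[5,:] = [+0.4568, -0.0617, +0.4444, -0.3086, -0.4198, +0.0000]
moduli |λ_i(T)| = 0.7859, 0.5670, 0.4202, 0.4202, 0.2542, 0.0940.
ρ(T) = max|λ| = 0.7859; 0.7859 < 1 ⇒ converges.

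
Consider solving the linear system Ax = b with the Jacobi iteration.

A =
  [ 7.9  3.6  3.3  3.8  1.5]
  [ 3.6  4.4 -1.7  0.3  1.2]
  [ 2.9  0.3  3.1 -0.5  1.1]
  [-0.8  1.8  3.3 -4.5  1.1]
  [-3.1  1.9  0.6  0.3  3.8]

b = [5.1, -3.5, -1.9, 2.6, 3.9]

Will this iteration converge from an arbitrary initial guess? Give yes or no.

Diagonal D = diag(7.9, 4.4, 3.1, -4.5, 3.8); L, U strict lower/upper.
Jacobi: T = -D⁻¹(L+U), T[4,0] = -(-3.1)/(3.8) = +0.8158; T[4,4] = 0.
  T[0,:] = [+0.0000, -0.4557, -0.4177, -0.4810, -0.1899]
  T[1,:] = [-0.8182, +0.0000, +0.3864, -0.0682, -0.2727]
  T[2,:] = [-0.9355, -0.0968, +0.0000, +0.1613, -0.3548]
  T[3,:] = [-0.1778, +0.4000, +0.7333, +0.0000, +0.2444]
  T[4,:] = [+0.8158, -0.5000, -0.1579, -0.0789, +0.0000]
moduli |λ_i(T)| = 1.2539, 0.7149, 0.7149, 0.2570, 0.1052.
ρ(T) = max|λ| = 1.2539; 1.2539 > 1: divergent.

no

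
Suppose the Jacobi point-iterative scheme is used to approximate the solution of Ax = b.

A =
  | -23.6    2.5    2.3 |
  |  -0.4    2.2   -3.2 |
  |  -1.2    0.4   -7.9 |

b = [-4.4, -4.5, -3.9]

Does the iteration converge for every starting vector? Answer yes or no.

yes

Let D = diag(-23.6, 2.2, -7.9); L, U the strict triangles.
Jacobi T = -D⁻¹(L+U): T[1,0] = -(-0.4)/(2.2) = +0.1818; T[1,1] = 0.
  T[0,:] = [+0.0000, +0.1059, +0.0975]
  T[1,:] = [+0.1818, +0.0000, +1.4545]
  T[2,:] = [-0.1519, +0.0506, +0.0000]
|λ(T)| sorted: 0.3722, 0.2459, 0.2459.
ρ(T) = max|λ| = 0.3722; 0.3722 < 1: convergent.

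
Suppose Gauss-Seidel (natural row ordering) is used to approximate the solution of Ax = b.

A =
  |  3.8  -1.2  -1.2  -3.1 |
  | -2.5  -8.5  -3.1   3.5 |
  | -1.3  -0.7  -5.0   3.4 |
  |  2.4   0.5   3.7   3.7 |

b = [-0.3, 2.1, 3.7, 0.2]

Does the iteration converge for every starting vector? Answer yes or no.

Split A = D + L + U, D = diag(3.8, -8.5, -5, 3.7).
GS T = -(D+L)⁻¹U: row 0 first, T[0,1] = -(-1.2)/(3.8) = +0.3158; later rows by forward substitution.
  T[0,:] = [+0.0000, +0.3158, +0.3158, +0.8158]
  T[1,:] = [+0.0000, -0.0929, -0.4576, +0.1718]
  T[2,:] = [+0.0000, -0.0691, -0.0180, +0.4438]
  T[3,:] = [+0.0000, -0.1232, -0.1250, -0.9962]
moduli |λ_i(T)| = 0.8531, 0.4021, 0.1481, 0.0000.
ρ = 0.8531; 0.8531 < 1, so it converges for any x₀.

yes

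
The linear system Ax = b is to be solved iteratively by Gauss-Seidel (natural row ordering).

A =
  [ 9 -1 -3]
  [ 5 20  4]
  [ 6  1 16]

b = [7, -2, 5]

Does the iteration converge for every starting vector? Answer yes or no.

yes

Split A = D + L + U, D = diag(9, 20, 16).
Gauss-Seidel: T = -(D+L)⁻¹U, row 0 first, T[0,1] = -(-1)/(9) = +0.1111; later rows by forward substitution.
  T[0,:] = [+0.0000, +0.1111, +0.3333]
  T[1,:] = [+0.0000, -0.0278, -0.2833]
  T[2,:] = [+0.0000, -0.0399, -0.1073]
|eigenvalues of T|: 0.1811, 0.0460, 0.0000.
ρ = 0.1811; 0.1811 < 1, so it converges for any x₀.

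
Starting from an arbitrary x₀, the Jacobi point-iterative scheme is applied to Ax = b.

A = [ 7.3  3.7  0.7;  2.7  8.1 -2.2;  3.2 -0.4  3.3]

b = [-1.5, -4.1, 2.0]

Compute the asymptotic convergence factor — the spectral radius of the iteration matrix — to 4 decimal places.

Diagonal D = diag(7.3, 8.1, 3.3); L, U strict lower/upper.
T_J = -D⁻¹(L+U): T[1,2] = -(-2.2)/(8.1) = +0.2716; T[1,1] = 0.
  T[0,:] = [+0.0000  -0.5068  -0.0959]
  T[1,:] = [-0.3333  +0.0000  +0.2716]
  T[2,:] = [-0.9697  +0.1212  +0.0000]
eigenvalue magnitudes: 0.7007, 0.4428, 0.4428.
ρ = 0.7007; 0.7007 < 1: convergent.

0.7007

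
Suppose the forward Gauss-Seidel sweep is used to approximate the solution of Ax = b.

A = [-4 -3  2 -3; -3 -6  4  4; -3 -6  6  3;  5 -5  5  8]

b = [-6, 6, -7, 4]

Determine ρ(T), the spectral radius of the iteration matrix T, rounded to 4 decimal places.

1.5815

Diagonal D = diag(-4, -6, 6, 8); L, U strict lower/upper.
GS T = -(D+L)⁻¹U: row 0 first, T[0,3] = -(-3)/(-4) = -0.7500; later rows by forward substitution.
  T[0,:] = [+0.0000, -0.7500, +0.5000, -0.7500]
  T[1,:] = [+0.0000, +0.3750, +0.4167, +1.0417]
  T[2,:] = [+0.0000, +0.0000, +0.6667, +0.1667]
  T[3,:] = [+0.0000, +0.7031, -0.4688, +1.0156]
|eigenvalues of T|: 1.5815, 0.6321, 0.1563, 0.0000.
ρ(T) = max|λ| = 1.5815; 1.5815 > 1: divergent.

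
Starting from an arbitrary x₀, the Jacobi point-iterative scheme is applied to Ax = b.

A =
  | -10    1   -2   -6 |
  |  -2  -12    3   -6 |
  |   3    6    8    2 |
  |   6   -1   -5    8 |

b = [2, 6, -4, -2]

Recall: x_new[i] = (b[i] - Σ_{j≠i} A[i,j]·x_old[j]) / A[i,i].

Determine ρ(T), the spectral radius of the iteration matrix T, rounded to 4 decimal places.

0.8303

Write A = D+L+U with D = diag(-10, -12, 8, 8).
Jacobi T = -D⁻¹(L+U): T[3,2] = -(-5)/(8) = +0.6250; T[3,3] = 0.
  T[0,:] = [+0.0000 +0.1000 -0.2000 -0.6000]
  T[1,:] = [-0.1667 +0.0000 +0.2500 -0.5000]
  T[2,:] = [-0.3750 -0.7500 +0.0000 -0.2500]
  T[3,:] = [-0.7500 +0.1250 +0.6250 +0.0000]
|λ(T)| sorted: 0.8303, 0.6488, 0.6488, 0.3383.
ρ = 0.8303; 0.8303 < 1: convergent.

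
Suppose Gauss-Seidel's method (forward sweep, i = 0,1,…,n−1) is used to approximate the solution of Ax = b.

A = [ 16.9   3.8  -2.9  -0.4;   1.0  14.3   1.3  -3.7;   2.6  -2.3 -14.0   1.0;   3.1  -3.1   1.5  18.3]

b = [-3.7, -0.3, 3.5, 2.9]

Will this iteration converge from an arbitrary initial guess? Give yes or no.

Diagonal D = diag(16.9, 14.3, -14, 18.3); L, U strict lower/upper.
GS T = -(D+L)⁻¹U: row 0 first, T[0,2] = -(-2.9)/(16.9) = +0.1716; later rows by forward substitution.
  T[0,:] = [+0.0000 -0.2249 +0.1716 +0.0237]
  T[1,:] = [+0.0000 +0.0157 -0.1029 +0.2571]
  T[2,:] = [+0.0000 -0.0443 +0.0488 +0.0336]
  T[3,:] = [+0.0000 +0.0444 -0.0505 +0.0368]
|λ(T)| sorted: 0.1609, 0.0791, 0.0194, 0.0000.
spectral radius ρ = 0.1609; 0.1609 < 1 ⇒ converges.

yes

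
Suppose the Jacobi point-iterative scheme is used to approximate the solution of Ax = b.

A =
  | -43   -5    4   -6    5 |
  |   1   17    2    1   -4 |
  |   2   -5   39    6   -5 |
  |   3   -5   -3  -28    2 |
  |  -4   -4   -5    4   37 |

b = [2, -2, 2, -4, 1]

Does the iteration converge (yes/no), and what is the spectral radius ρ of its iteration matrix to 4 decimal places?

Let D = diag(-43, 17, 39, -28, 37); L, U the strict triangles.
Jacobi T = -D⁻¹(L+U): T[2,3] = -(6)/(39) = -0.1538; T[2,2] = 0.
  T[0,:] = [+0.0000, -0.1163, +0.0930, -0.1395, +0.1163]
  T[1,:] = [-0.0588, +0.0000, -0.1176, -0.0588, +0.2353]
  T[2,:] = [-0.0513, +0.1282, +0.0000, -0.1538, +0.1282]
  T[3,:] = [+0.1071, -0.1786, -0.1071, +0.0000, +0.0714]
  T[4,:] = [+0.1081, +0.1081, +0.1351, -0.1081, +0.0000]
|eigenvalues of T|: 0.2796, 0.2374, 0.1739, 0.1739, 0.0747.
spectral radius ρ = 0.2796; 0.2796 < 1: convergent.

yes, ρ = 0.2796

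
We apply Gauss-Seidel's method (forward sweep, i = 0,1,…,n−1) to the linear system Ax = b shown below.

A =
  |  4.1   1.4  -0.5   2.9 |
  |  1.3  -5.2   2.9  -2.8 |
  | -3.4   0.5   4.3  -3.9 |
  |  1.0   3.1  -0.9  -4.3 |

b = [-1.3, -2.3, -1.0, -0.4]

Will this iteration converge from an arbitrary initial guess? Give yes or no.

yes

Split A = D + L + U, D = diag(4.1, -5.2, 4.3, -4.3).
T_GS = -(D+L)⁻¹U: row 0 first, T[0,1] = -(1.4)/(4.1) = -0.3415; later rows by forward substitution.
  T[0,:] = [+0.0000  -0.3415  +0.1220  -0.7073]
  T[1,:] = [+0.0000  -0.0854  +0.5882  -0.7153]
  T[2,:] = [+0.0000  -0.2601  +0.0280  +0.4309]
  T[3,:] = [+0.0000  -0.0865  +0.4465  -0.7704]
|λ(T)| sorted: 0.9370, 0.2070, 0.2070, 0.0000.
spectral radius ρ = 0.9370; 0.9370 < 1, so it converges for any x₀.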